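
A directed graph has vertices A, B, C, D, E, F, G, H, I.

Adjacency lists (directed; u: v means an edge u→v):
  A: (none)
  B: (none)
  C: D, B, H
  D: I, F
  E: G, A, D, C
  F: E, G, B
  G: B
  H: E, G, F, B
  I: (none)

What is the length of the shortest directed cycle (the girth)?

3

For each vertex v, BFS finds the shortest path from v back to v.
The shortest such closed walk is E → C → H → E, length 3.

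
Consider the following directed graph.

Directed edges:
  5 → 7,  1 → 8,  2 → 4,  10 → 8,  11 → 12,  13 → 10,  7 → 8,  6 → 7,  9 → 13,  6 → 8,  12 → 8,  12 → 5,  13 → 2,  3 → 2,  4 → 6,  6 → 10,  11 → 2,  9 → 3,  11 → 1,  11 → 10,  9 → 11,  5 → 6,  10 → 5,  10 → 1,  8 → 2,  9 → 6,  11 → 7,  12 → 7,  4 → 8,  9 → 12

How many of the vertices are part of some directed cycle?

8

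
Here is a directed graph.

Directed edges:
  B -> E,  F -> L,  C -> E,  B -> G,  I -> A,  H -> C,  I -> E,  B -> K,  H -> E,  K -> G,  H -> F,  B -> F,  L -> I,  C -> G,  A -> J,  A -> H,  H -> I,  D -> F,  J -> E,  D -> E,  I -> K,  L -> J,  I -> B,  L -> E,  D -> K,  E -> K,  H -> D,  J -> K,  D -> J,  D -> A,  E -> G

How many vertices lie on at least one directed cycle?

7

A vertex is on a directed cycle iff it belongs to a strongly connected component of size ≥ 2 (or has a self-loop).
The vertices on cycles are {A, B, D, F, H, I, L} — 7 in total.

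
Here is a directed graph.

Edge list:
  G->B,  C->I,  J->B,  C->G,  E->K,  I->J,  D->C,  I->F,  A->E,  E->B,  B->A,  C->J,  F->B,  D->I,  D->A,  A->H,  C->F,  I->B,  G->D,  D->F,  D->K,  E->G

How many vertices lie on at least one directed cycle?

A vertex is on a directed cycle iff it belongs to a strongly connected component of size ≥ 2 (or has a self-loop).
The vertices on cycles are {A, B, C, D, E, F, G, I, J} — 9 in total.

9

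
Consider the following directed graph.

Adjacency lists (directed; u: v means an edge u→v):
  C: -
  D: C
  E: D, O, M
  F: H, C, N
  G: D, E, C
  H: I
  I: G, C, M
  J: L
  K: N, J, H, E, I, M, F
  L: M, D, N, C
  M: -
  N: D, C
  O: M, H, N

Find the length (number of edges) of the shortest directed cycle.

5

For each vertex v, BFS finds the shortest path from v back to v.
The shortest such closed walk is I → G → E → O → H → I, length 5.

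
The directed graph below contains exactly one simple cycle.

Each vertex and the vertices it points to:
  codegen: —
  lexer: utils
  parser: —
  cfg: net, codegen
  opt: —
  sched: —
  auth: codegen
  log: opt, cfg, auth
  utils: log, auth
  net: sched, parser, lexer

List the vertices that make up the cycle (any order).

cfg, log, net, lexer, utils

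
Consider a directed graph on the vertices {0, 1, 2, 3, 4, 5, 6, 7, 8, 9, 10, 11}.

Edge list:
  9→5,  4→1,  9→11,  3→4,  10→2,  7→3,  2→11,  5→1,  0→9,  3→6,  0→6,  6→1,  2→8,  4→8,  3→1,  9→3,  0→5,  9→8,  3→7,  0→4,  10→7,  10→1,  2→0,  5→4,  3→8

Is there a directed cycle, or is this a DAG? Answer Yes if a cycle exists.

Yes

DFS with white/gray/black marking, starting from 3:
3 gray
  7 gray
    7→3: 3 is gray → back edge
Back edge found, so a cycle exists: 3 → 7 → 3.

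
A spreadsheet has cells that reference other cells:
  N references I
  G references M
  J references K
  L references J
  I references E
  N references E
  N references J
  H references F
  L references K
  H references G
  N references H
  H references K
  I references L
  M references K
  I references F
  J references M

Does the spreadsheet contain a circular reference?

DFS with white/gray/black marking, starting from J:
J gray
  M gray
    K gray
    K black
  M black
  J→K: K black — skip
J black
H gray
  G gray
    G→M: M black — skip
  G black
  F gray
  F black
  H→K: K black — skip
H black
I gray
  L gray
    L→J: J black — skip
    L→K: K black — skip
  L black
  E gray
  E black
  I→F: F black — skip
I black
N gray
  N→E: E black — skip
  N→I: I black — skip
  N→J: J black — skip
  N→H: H black — skip
N black
Every edge goes to a white or black vertex — no back edge, so the graph is acyclic.

No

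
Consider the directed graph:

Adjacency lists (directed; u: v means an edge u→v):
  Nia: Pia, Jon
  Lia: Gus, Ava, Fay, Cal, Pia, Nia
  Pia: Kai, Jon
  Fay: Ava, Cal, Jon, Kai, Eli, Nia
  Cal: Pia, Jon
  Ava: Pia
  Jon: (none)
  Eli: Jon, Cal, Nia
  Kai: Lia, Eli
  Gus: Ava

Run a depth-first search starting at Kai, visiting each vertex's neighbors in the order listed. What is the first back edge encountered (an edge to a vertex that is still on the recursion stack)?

DFS from Kai (visiting each vertex's neighbors in the order listed); mark gray on enter, black on exit:
Kai gray
  Lia gray
    Gus gray
      Ava gray
        Pia gray
          Pia→Kai: Kai is gray → back edge
First back edge: Pia → Kai.

Pia->Kai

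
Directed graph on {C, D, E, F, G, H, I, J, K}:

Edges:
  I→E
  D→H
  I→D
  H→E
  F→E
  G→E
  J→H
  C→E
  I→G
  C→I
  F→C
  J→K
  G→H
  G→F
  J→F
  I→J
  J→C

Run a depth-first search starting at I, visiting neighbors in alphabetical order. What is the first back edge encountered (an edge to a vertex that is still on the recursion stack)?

DFS from I (visiting neighbors in alphabetical order); mark gray on enter, black on exit:
I gray
  D gray
    H gray
      E gray
      E black
    H black
  D black
  I→E: E black — skip
  G gray
    G→E: E black — skip
    F gray
      C gray
        C→E: E black — skip
        C→I: I is gray → back edge
First back edge: C → I.

C→I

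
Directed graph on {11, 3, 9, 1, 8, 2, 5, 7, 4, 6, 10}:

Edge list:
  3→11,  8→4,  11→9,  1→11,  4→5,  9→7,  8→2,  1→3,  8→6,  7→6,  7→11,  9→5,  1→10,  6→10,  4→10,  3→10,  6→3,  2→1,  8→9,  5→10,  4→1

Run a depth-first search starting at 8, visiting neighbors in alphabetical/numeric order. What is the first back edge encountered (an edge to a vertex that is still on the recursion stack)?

6->3

DFS from 8 (visiting neighbors in alphabetical/numeric order); mark gray on enter, black on exit:
8 gray
  2 gray
    1 gray
      3 gray
        10 gray
        10 black
        11 gray
          9 gray
            5 gray
              5→10: 10 black — skip
            5 black
            7 gray
              6 gray
                6→3: 3 is gray → back edge
First back edge: 6 → 3.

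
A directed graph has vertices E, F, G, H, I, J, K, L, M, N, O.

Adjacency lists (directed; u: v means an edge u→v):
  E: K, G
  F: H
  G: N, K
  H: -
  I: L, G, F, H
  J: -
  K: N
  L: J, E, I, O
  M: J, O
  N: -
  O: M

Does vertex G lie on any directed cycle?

G lies on a cycle iff there is a path from G back to itself.
Exploring from G, it never reaches itself; equivalently, its strongly connected component is a singleton.

No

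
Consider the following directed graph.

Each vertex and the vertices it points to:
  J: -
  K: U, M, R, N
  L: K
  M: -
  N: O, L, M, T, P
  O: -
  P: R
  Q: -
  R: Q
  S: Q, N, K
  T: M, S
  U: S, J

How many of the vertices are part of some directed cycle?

6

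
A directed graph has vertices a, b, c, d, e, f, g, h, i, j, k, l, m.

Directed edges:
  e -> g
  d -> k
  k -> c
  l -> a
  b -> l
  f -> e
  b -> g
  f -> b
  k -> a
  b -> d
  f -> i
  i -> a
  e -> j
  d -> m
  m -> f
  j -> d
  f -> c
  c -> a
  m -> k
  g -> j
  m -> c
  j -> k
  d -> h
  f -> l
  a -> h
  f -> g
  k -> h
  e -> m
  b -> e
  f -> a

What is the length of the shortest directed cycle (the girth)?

For each vertex v, BFS finds the shortest path from v back to v.
The shortest such closed walk is f → e → m → f, length 3.

3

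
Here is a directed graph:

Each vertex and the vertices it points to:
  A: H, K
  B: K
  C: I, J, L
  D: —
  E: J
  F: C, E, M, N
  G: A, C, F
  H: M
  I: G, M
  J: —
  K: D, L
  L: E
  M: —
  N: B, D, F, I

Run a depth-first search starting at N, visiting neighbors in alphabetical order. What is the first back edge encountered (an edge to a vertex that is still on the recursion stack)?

G→C

DFS from N (visiting neighbors in alphabetical order); mark gray on enter, black on exit:
N gray
  B gray
    K gray
      D gray
      D black
      L gray
        E gray
          J gray
          J black
        E black
      L black
    K black
  B black
  N→D: D black — skip
  F gray
    C gray
      I gray
        G gray
          A gray
            H gray
              M gray
              M black
            H black
            A→K: K black — skip
          A black
          G→C: C is gray → back edge
First back edge: G → C.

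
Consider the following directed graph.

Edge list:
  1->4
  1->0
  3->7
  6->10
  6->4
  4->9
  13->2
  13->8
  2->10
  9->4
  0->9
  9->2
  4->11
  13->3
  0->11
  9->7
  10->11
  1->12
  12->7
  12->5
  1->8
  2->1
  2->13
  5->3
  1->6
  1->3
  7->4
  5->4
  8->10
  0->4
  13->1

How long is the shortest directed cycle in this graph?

2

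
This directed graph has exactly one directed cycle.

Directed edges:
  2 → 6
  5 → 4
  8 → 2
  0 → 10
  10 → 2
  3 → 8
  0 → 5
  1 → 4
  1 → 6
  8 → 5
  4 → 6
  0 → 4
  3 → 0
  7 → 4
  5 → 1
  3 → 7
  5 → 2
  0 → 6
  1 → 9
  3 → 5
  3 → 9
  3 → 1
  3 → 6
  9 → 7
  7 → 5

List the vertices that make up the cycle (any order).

1, 5, 7, 9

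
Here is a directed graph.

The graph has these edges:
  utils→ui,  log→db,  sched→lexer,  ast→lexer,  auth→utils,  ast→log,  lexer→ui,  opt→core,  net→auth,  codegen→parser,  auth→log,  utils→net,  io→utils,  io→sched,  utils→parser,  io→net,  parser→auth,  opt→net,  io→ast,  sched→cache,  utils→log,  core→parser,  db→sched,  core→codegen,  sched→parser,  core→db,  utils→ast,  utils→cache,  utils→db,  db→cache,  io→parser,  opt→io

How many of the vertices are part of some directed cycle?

8

A vertex is on a directed cycle iff it belongs to a strongly connected component of size ≥ 2 (or has a self-loop).
The vertices on cycles are {db, ast, log, net, auth, sched, utils, parser} — 8 in total.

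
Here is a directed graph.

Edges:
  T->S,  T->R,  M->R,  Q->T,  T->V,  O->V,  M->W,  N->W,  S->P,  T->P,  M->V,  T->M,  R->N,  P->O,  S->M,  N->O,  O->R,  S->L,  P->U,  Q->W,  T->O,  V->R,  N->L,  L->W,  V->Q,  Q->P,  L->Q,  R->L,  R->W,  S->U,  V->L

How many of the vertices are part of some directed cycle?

10

A vertex is on a directed cycle iff it belongs to a strongly connected component of size ≥ 2 (or has a self-loop).
The vertices on cycles are {L, M, N, O, P, Q, R, S, T, V} — 10 in total.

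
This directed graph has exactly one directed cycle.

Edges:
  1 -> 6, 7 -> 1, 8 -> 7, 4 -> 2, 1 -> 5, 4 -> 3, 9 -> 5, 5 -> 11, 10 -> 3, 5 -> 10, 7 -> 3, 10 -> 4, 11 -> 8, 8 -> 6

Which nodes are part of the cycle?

1, 5, 7, 8, 11

DFS with gray/black marking from 5:
5 gray
  10 gray
    3 gray
    3 black
    4 gray
      4→3: 3 black — skip
      2 gray
      2 black
    4 black
  10 black
  11 gray
    8 gray
      7 gray
        1 gray
          6 gray
          6 black
          1→5: 5 is gray → back edge
Back edge closes the cycle 5 → 11 → 8 → 7 → 1 → 5; its vertices are {1, 5, 7, 8, 11}.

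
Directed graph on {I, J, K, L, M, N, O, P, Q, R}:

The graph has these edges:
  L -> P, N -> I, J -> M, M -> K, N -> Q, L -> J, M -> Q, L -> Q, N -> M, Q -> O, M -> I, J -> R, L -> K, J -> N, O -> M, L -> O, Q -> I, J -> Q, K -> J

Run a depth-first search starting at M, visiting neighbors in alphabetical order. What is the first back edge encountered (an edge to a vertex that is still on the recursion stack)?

DFS from M (visiting neighbors in alphabetical order); mark gray on enter, black on exit:
M gray
  I gray
  I black
  K gray
    J gray
      J→M: M is gray → back edge
First back edge: J → M.

J→M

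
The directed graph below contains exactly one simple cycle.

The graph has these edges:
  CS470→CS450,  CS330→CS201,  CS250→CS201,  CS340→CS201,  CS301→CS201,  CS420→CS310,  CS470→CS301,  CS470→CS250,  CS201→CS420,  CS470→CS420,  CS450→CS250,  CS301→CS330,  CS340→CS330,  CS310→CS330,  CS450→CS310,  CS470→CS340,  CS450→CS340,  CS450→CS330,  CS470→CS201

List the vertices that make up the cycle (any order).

CS201, CS310, CS330, CS420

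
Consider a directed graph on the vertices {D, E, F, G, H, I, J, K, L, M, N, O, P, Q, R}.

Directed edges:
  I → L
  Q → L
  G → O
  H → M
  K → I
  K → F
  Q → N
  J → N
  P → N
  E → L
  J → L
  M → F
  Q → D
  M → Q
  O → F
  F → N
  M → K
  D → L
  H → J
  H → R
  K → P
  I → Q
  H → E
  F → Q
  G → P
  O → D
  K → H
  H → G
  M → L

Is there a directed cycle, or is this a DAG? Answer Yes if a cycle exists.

Yes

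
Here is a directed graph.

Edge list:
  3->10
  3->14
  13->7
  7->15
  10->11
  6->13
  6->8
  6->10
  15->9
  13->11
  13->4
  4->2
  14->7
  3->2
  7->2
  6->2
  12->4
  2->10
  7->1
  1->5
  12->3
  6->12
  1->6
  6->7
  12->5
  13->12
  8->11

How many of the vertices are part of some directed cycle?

A vertex is on a directed cycle iff it belongs to a strongly connected component of size ≥ 2 (or has a self-loop).
The vertices on cycles are {1, 3, 6, 7, 12, 13, 14} — 7 in total.

7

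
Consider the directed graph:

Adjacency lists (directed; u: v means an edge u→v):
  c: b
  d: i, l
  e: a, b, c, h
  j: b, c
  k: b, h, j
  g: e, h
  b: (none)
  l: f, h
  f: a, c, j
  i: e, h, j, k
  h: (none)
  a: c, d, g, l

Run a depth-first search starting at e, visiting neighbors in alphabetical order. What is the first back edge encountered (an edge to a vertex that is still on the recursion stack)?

i->e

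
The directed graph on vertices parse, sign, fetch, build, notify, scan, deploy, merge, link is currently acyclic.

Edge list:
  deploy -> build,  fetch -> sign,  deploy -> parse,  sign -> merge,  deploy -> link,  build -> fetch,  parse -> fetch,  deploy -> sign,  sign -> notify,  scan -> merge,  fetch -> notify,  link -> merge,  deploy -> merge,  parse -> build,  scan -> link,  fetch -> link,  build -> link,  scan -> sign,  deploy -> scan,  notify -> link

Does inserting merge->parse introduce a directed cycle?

Adding merge→parse creates a cycle iff parse can already reach merge.
Path from parse: parse → fetch → sign → merge.
So parse → … → merge → parse is a cycle.

Yes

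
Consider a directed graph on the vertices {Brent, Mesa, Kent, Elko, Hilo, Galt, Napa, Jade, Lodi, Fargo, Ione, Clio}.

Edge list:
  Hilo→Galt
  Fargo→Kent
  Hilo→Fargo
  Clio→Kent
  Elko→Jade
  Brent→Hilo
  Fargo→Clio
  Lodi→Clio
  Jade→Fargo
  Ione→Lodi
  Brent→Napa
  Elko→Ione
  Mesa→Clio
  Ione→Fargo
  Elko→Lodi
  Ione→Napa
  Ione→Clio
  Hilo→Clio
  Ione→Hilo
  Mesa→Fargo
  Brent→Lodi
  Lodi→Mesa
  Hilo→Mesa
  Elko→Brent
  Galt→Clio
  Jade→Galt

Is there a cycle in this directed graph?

DFS with white/gray/black marking, starting from Brent:
Brent gray
  Lodi gray
    Mesa gray
      Fargo gray
        Clio gray
          Kent gray
          Kent black
        Clio black
        Fargo→Kent: Kent black — skip
      Fargo black
      Mesa→Clio: Clio black — skip
    Mesa black
    Lodi→Clio: Clio black — skip
  Lodi black
  Hilo gray
    Hilo→Mesa: Mesa black — skip
    Hilo→Clio: Clio black — skip
    Galt gray
      Galt→Clio: Clio black — skip
    Galt black
    Hilo→Fargo: Fargo black — skip
  Hilo black
  Napa gray
  Napa black
Brent black
Elko gray
  Jade gray
    Jade→Galt: Galt black — skip
    Jade→Fargo: Fargo black — skip
  Jade black
  Elko→Lodi: Lodi black — skip
  Elko→Brent: Brent black — skip
  Ione gray
    Ione→Lodi: Lodi black — skip
    Ione→Clio: Clio black — skip
    Ione→Fargo: Fargo black — skip
    Ione→Hilo: Hilo black — skip
    Ione→Napa: Napa black — skip
  Ione black
Elko black
Every edge goes to a white or black vertex — no back edge, so the graph is acyclic.

No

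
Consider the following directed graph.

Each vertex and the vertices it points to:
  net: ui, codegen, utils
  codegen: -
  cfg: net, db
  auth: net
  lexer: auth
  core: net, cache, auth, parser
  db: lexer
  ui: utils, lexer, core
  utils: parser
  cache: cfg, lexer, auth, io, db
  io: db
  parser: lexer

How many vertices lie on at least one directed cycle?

11

A vertex is on a directed cycle iff it belongs to a strongly connected component of size ≥ 2 (or has a self-loop).
The vertices on cycles are {db, io, ui, cfg, net, auth, core, cache, lexer, utils, parser} — 11 in total.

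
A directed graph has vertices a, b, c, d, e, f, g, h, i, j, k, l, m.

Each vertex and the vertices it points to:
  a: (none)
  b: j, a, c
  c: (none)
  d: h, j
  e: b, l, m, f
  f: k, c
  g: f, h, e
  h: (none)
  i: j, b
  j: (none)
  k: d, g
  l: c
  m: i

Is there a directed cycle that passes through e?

e is on a cycle iff e can reach itself via ≥1 edge.
e → f → k → g → e — yes.

Yes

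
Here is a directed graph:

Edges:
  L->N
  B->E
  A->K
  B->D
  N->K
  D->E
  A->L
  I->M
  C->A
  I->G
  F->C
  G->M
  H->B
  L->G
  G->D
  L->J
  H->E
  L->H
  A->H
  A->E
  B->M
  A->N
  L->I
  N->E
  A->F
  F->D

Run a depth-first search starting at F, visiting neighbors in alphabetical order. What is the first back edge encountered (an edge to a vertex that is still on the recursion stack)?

DFS from F (visiting neighbors in alphabetical order); mark gray on enter, black on exit:
F gray
  C gray
    A gray
      E gray
      E black
      A→F: F is gray → back edge
First back edge: A → F.

A→F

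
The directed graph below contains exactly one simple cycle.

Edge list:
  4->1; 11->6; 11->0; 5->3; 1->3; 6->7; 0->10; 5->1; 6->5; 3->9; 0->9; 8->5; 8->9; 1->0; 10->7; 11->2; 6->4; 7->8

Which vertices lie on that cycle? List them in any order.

DFS with gray/black marking from 7:
7 gray
  8 gray
    9 gray
    9 black
    5 gray
      3 gray
        3→9: 9 black — skip
      3 black
      1 gray
        0 gray
          10 gray
            10→7: 7 is gray → back edge
Back edge closes the cycle 7 → 8 → 5 → 1 → 0 → 10 → 7; its vertices are {0, 1, 5, 7, 8, 10}.

0, 1, 5, 7, 8, 10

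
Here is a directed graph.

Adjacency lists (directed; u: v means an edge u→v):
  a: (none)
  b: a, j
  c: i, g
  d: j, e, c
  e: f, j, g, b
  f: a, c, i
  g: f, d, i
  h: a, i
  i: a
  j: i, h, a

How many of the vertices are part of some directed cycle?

A vertex is on a directed cycle iff it belongs to a strongly connected component of size ≥ 2 (or has a self-loop).
The vertices on cycles are {c, d, e, f, g} — 5 in total.

5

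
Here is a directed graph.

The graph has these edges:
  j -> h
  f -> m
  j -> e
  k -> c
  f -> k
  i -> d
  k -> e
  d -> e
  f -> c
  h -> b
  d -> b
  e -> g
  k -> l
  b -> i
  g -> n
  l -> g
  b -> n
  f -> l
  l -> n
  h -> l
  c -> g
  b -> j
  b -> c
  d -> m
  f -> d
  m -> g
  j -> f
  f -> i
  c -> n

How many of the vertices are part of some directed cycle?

A vertex is on a directed cycle iff it belongs to a strongly connected component of size ≥ 2 (or has a self-loop).
The vertices on cycles are {b, d, f, h, i, j} — 6 in total.

6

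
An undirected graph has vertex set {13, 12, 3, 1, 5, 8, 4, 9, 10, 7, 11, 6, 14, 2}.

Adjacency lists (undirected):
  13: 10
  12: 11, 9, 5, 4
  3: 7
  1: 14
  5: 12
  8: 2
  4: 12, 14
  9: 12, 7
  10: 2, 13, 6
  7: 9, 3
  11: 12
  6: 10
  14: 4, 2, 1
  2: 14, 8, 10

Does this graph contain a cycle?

No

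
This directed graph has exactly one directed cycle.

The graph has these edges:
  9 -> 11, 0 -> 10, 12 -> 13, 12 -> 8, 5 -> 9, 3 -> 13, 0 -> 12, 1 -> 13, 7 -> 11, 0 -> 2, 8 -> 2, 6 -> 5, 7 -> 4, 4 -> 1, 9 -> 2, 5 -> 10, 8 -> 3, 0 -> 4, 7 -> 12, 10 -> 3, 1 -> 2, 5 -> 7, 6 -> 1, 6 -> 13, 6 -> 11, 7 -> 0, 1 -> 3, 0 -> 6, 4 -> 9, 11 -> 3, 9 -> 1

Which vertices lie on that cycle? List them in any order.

0, 5, 6, 7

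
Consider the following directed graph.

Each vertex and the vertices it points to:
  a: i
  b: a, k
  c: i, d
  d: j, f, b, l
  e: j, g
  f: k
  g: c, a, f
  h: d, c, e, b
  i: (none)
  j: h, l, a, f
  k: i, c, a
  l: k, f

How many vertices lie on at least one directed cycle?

A vertex is on a directed cycle iff it belongs to a strongly connected component of size ≥ 2 (or has a self-loop).
The vertices on cycles are {b, c, d, e, f, g, h, j, k, l} — 10 in total.

10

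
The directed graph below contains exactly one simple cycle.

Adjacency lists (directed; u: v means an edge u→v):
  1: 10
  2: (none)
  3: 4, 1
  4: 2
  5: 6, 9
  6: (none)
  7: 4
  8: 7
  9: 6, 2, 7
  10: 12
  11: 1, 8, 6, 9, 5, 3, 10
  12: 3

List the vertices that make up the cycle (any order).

1, 3, 10, 12

DFS with gray/black marking from 10:
10 gray
  12 gray
    3 gray
      4 gray
        2 gray
        2 black
      4 black
      1 gray
        1→10: 10 is gray → back edge
Back edge closes the cycle 10 → 12 → 3 → 1 → 10; its vertices are {1, 3, 10, 12}.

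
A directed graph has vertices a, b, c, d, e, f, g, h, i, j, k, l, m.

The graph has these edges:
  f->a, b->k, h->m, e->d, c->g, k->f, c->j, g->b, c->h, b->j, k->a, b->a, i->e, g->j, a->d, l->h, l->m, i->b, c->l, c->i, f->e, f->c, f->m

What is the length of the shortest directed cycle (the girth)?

5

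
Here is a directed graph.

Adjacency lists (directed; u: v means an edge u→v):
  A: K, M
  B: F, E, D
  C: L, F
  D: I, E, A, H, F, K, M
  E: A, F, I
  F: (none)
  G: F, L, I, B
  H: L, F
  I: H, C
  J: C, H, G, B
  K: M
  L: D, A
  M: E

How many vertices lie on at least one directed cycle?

A vertex is on a directed cycle iff it belongs to a strongly connected component of size ≥ 2 (or has a self-loop).
The vertices on cycles are {A, C, D, E, H, I, K, L, M} — 9 in total.

9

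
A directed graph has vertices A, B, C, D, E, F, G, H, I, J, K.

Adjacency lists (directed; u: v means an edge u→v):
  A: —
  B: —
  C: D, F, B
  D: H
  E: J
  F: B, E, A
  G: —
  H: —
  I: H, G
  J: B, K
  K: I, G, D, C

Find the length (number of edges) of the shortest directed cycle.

For each vertex v, BFS finds the shortest path from v back to v.
The shortest such closed walk is K → C → F → E → J → K, length 5.

5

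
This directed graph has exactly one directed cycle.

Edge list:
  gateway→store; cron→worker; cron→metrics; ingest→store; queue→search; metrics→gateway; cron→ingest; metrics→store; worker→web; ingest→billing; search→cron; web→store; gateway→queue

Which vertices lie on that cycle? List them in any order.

DFS with gray/black marking from cron:
cron gray
  worker gray
    web gray
      store gray
      store black
    web black
  worker black
  ingest gray
    ingest→store: store black — skip
    billing gray
    billing black
  ingest black
  metrics gray
    gateway gray
      gateway→store: store black — skip
      queue gray
        search gray
          search→cron: cron is gray → back edge
Back edge closes the cycle cron → metrics → gateway → queue → search → cron; its vertices are {cron, queue, search, gateway, metrics}.

cron, queue, search, gateway, metrics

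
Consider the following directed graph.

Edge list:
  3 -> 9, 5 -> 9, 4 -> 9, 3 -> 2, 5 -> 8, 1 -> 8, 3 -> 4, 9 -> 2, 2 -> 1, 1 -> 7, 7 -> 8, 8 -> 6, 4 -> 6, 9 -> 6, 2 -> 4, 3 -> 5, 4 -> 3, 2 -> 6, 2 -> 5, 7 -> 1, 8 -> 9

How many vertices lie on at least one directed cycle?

A vertex is on a directed cycle iff it belongs to a strongly connected component of size ≥ 2 (or has a self-loop).
The vertices on cycles are {1, 2, 3, 4, 5, 7, 8, 9} — 8 in total.

8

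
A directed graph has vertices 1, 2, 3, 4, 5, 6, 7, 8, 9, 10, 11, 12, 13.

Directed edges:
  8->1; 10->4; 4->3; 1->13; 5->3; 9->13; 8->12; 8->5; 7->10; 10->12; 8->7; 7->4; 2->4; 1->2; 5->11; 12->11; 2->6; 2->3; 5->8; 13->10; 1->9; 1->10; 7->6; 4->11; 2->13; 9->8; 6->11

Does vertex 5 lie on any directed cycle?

Yes

5 is on a cycle iff 5 can reach itself via ≥1 edge.
5 → 8 → 5 — yes.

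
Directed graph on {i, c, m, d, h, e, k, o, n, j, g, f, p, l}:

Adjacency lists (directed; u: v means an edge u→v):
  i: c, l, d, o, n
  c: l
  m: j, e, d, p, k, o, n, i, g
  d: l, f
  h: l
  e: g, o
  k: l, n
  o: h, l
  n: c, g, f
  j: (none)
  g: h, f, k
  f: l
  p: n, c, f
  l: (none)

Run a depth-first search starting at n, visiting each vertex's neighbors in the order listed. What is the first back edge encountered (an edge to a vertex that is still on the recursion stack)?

DFS from n (visiting each vertex's neighbors in the order listed); mark gray on enter, black on exit:
n gray
  c gray
    l gray
    l black
  c black
  g gray
    h gray
      h→l: l black — skip
    h black
    f gray
      f→l: l black — skip
    f black
    k gray
      k→l: l black — skip
      k→n: n is gray → back edge
First back edge: k → n.

k->n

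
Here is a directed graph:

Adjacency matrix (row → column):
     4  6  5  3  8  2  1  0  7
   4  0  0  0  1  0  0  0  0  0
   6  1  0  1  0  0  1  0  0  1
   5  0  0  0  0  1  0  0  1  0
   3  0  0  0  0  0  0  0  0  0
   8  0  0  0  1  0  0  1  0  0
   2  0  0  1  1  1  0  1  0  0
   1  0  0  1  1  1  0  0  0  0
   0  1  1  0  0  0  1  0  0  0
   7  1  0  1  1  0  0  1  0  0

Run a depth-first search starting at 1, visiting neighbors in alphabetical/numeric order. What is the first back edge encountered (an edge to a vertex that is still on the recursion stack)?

2→1

DFS from 1 (visiting neighbors in alphabetical/numeric order); mark gray on enter, black on exit:
1 gray
  3 gray
  3 black
  5 gray
    0 gray
      2 gray
        2→1: 1 is gray → back edge
First back edge: 2 → 1.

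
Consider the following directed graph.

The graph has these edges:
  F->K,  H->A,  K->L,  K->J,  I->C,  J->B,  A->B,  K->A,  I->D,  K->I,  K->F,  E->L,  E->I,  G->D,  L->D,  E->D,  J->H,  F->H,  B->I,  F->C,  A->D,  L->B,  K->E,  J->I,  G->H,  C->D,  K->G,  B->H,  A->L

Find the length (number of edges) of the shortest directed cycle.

2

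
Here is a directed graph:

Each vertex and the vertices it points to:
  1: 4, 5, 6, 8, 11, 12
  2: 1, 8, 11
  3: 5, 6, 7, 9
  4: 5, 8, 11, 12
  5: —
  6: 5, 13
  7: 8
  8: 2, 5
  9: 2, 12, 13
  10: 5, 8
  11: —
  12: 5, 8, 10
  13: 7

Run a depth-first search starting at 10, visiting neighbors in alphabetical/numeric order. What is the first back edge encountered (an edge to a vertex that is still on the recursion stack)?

4->8

DFS from 10 (visiting neighbors in alphabetical/numeric order); mark gray on enter, black on exit:
10 gray
  5 gray
  5 black
  8 gray
    2 gray
      1 gray
        4 gray
          4→5: 5 black — skip
          4→8: 8 is gray → back edge
First back edge: 4 → 8.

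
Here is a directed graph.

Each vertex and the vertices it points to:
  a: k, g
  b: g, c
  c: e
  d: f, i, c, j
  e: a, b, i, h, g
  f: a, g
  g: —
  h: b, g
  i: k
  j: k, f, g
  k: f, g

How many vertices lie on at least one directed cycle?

7

A vertex is on a directed cycle iff it belongs to a strongly connected component of size ≥ 2 (or has a self-loop).
The vertices on cycles are {a, b, c, e, f, h, k} — 7 in total.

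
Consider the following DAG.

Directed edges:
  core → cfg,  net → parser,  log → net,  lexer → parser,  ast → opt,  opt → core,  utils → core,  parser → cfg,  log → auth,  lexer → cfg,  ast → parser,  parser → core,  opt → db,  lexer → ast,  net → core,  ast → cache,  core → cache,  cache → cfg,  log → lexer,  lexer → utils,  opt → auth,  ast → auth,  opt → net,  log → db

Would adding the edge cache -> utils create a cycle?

Yes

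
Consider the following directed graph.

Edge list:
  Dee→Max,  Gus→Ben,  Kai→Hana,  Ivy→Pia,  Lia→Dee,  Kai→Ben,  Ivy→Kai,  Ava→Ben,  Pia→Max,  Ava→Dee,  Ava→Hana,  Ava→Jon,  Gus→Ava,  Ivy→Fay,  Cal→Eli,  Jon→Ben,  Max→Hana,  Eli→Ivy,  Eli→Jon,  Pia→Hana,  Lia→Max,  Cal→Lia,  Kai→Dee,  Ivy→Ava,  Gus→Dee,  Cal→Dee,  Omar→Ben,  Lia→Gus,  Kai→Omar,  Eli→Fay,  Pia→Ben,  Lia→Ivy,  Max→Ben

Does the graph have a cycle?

DFS with white/gray/black marking, starting from Gus:
Gus gray
  Ava gray
    Dee gray
      Max gray
        Hana gray
        Hana black
        Ben gray
        Ben black
      Max black
    Dee black
    Ava→Ben: Ben black — skip
    Ava→Hana: Hana black — skip
    Jon gray
      Jon→Ben: Ben black — skip
    Jon black
  Ava black
  Gus→Ben: Ben black — skip
  Gus→Dee: Dee black — skip
Gus black
Eli gray
  Ivy gray
    Pia gray
      Pia→Max: Max black — skip
      Pia→Hana: Hana black — skip
      Pia→Ben: Ben black — skip
    Pia black
    Fay gray
    Fay black
    Kai gray
      Kai→Dee: Dee black — skip
      Omar gray
        Omar→Ben: Ben black — skip
      Omar black
      Kai→Ben: Ben black — skip
      Kai→Hana: Hana black — skip
    Kai black
    Ivy→Ava: Ava black — skip
  Ivy black
  Eli→Jon: Jon black — skip
  Eli→Fay: Fay black — skip
Eli black
Lia gray
  Lia→Ivy: Ivy black — skip
  Lia→Max: Max black — skip
  Lia→Gus: Gus black — skip
  Lia→Dee: Dee black — skip
Lia black
Cal gray
  Cal→Eli: Eli black — skip
  Cal→Lia: Lia black — skip
  Cal→Dee: Dee black — skip
Cal black
Every edge goes to a white or black vertex — no back edge, so the graph is acyclic.

No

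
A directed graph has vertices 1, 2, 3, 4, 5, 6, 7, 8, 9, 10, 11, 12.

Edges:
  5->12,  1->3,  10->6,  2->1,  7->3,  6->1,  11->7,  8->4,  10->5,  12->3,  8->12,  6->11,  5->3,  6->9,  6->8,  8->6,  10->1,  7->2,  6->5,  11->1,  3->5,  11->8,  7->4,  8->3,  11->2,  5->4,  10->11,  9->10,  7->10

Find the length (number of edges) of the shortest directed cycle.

2

For each vertex v, BFS finds the shortest path from v back to v.
The shortest such closed walk is 6 → 8 → 6, length 2.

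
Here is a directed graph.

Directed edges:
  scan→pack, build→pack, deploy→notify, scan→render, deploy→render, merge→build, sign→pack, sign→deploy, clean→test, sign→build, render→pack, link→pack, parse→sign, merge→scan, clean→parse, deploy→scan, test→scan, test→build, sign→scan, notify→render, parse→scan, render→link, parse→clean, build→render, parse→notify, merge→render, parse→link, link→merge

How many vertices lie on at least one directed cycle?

A vertex is on a directed cycle iff it belongs to a strongly connected component of size ≥ 2 (or has a self-loop).
The vertices on cycles are {link, scan, build, clean, merge, parse, render} — 7 in total.

7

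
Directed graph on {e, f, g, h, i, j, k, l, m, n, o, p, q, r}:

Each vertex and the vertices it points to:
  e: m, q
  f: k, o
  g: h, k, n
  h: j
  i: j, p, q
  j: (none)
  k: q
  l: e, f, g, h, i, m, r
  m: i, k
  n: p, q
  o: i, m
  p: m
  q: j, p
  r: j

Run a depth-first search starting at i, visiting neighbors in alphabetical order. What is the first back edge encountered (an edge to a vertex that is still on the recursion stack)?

DFS from i (visiting neighbors in alphabetical order); mark gray on enter, black on exit:
i gray
  j gray
  j black
  p gray
    m gray
      m→i: i is gray → back edge
First back edge: m → i.

m->i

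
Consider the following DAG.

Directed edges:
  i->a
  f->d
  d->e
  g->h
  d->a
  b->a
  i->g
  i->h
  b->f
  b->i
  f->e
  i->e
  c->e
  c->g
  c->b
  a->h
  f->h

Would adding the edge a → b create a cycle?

Adding a→b creates a cycle iff b can already reach a.
Path from b: b → a.
So b → … → a → b is a cycle.

Yes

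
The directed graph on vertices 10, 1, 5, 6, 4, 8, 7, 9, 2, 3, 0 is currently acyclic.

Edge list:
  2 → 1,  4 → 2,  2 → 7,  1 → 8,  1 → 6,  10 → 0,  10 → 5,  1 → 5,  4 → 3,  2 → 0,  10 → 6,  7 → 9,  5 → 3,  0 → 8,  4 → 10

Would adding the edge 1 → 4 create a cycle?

Yes

Adding 1→4 creates a cycle iff 4 can already reach 1.
Path from 4: 4 → 2 → 1.
So 4 → … → 1 → 4 is a cycle.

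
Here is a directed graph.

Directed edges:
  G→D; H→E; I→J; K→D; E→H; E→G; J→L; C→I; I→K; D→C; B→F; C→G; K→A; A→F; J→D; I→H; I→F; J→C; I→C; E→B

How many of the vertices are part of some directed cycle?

A vertex is on a directed cycle iff it belongs to a strongly connected component of size ≥ 2 (or has a self-loop).
The vertices on cycles are {C, D, E, G, H, I, J, K} — 8 in total.

8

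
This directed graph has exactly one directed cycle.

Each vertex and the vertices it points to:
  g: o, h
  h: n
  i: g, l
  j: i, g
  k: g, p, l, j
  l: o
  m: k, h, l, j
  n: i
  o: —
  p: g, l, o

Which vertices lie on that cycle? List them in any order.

DFS with gray/black marking from h:
h gray
  n gray
    i gray
      g gray
        o gray
        o black
        g→h: h is gray → back edge
Back edge closes the cycle h → n → i → g → h; its vertices are {g, h, i, n}.

g, h, i, n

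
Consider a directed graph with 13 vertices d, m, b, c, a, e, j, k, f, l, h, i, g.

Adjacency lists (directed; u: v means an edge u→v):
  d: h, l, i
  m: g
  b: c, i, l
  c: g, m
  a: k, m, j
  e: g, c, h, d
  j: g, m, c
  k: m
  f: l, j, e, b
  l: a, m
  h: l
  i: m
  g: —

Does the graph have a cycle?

No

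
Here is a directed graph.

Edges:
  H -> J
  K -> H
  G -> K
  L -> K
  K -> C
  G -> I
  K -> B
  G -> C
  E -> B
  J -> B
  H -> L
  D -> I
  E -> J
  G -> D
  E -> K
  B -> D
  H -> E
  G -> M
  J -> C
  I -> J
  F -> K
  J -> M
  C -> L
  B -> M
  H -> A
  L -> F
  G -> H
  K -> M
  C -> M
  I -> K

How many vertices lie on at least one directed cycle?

10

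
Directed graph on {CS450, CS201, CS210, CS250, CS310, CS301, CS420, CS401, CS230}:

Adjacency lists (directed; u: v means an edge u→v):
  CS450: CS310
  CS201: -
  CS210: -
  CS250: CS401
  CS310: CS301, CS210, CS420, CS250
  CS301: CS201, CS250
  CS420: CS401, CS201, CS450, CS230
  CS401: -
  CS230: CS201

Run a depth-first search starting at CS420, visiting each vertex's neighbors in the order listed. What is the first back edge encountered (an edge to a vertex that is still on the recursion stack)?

CS310->CS420

DFS from CS420 (visiting each vertex's neighbors in the order listed); mark gray on enter, black on exit:
CS420 gray
  CS401 gray
  CS401 black
  CS201 gray
  CS201 black
  CS450 gray
    CS310 gray
      CS301 gray
        CS301→CS201: CS201 black — skip
        CS250 gray
          CS250→CS401: CS401 black — skip
        CS250 black
      CS301 black
      CS210 gray
      CS210 black
      CS310→CS420: CS420 is gray → back edge
First back edge: CS310 → CS420.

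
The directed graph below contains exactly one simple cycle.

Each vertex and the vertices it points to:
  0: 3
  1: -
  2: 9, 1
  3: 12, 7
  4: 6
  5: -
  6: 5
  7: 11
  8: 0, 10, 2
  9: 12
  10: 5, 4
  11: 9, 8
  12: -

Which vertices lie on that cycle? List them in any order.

0, 3, 7, 8, 11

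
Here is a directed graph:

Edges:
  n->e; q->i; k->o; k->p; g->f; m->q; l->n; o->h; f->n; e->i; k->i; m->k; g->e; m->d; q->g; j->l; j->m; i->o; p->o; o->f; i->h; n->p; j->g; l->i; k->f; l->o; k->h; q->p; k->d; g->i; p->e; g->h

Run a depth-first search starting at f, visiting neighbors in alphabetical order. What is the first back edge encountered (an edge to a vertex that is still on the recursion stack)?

o->f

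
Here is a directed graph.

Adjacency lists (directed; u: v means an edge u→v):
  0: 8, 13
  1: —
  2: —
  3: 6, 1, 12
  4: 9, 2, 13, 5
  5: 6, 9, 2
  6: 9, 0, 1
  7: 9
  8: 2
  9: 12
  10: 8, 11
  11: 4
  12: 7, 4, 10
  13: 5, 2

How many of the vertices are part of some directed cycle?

10

A vertex is on a directed cycle iff it belongs to a strongly connected component of size ≥ 2 (or has a self-loop).
The vertices on cycles are {0, 4, 5, 6, 7, 9, 10, 11, 12, 13} — 10 in total.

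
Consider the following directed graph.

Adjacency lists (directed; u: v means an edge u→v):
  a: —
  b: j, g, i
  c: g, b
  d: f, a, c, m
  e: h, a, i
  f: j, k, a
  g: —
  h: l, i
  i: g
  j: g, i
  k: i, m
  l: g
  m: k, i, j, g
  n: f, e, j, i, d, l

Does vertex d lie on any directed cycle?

d lies on a cycle iff there is a path from d back to itself.
Exploring from d, it never reaches itself; equivalently, its strongly connected component is a singleton.

No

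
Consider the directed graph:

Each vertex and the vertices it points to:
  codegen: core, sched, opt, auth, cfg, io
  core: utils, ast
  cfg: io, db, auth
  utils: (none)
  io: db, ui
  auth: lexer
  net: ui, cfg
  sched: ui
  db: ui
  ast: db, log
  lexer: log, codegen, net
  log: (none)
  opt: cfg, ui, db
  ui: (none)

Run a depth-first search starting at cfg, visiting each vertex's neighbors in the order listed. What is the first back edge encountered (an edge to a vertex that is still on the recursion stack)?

opt→cfg

DFS from cfg (visiting each vertex's neighbors in the order listed); mark gray on enter, black on exit:
cfg gray
  io gray
    db gray
      ui gray
      ui black
    db black
    io→ui: ui black — skip
  io black
  cfg→db: db black — skip
  auth gray
    lexer gray
      log gray
      log black
      codegen gray
        core gray
          utils gray
          utils black
          ast gray
            ast→db: db black — skip
            ast→log: log black — skip
          ast black
        core black
        sched gray
          sched→ui: ui black — skip
        sched black
        opt gray
          opt→cfg: cfg is gray → back edge
First back edge: opt → cfg.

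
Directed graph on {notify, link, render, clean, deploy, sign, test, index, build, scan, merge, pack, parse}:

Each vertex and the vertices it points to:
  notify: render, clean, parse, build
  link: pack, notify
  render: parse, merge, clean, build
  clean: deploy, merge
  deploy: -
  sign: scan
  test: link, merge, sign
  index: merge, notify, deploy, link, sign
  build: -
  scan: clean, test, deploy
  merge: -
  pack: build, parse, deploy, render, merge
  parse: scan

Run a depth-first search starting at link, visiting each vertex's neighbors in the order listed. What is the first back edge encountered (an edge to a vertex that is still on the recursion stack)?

DFS from link (visiting each vertex's neighbors in the order listed); mark gray on enter, black on exit:
link gray
  pack gray
    build gray
    build black
    parse gray
      scan gray
        clean gray
          deploy gray
          deploy black
          merge gray
          merge black
        clean black
        test gray
          test→link: link is gray → back edge
First back edge: test → link.

test→link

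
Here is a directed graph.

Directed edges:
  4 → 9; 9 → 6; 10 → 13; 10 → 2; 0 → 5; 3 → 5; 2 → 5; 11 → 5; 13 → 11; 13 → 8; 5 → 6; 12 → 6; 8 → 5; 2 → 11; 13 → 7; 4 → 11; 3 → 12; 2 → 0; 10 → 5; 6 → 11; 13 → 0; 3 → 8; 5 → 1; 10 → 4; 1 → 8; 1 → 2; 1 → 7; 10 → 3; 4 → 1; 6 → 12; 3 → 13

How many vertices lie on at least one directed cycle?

A vertex is on a directed cycle iff it belongs to a strongly connected component of size ≥ 2 (or has a self-loop).
The vertices on cycles are {0, 1, 2, 5, 6, 8, 11, 12} — 8 in total.

8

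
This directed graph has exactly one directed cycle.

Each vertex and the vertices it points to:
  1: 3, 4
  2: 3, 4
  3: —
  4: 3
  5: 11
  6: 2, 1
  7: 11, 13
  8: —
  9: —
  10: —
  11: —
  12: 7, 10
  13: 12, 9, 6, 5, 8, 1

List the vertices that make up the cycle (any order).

7, 12, 13

DFS with gray/black marking from 7:
7 gray
  11 gray
  11 black
  13 gray
    12 gray
      12→7: 7 is gray → back edge
Back edge closes the cycle 7 → 13 → 12 → 7; its vertices are {7, 12, 13}.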